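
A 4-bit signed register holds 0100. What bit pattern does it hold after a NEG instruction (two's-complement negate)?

1100

Invert: 1011. Add 1: 1100.
Check: 0100 = 4, 1100 = -4.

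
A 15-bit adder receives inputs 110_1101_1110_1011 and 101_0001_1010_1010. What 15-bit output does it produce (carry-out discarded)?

011111110010101

  110110111101011
+ 101000110101010
= 011111110010101  (discard carry-out 1)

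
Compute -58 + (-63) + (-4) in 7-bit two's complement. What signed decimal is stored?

3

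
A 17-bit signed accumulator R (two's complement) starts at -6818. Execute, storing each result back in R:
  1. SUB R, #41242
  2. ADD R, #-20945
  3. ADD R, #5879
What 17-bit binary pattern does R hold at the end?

10000100101101010

Start: R = -6818 = 11110010101011110.
R = -6818 − 41242 = -48060 = 10100010001000100
R = -48060 + (-20945) = -69005; wraps to 62067 = 01111001001110011
R = 62067 + 5879 = 67946; wraps to -63126 = 10000100101101010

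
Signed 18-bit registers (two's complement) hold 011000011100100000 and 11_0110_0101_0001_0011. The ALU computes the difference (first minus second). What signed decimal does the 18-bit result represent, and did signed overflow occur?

-122355; overflow

011000011100100000 = 100128 (signed)
11_0110_0101_0001_0011 → 110110010100010011 = -39661 (signed)
Subtract via negate-and-add: invert 110110010100010011 + 1 = 001001101011101101 (i.e. 39661).
  011000011100100000
+ 001001101011101101
= 100010001000001101
Result 100010001000001101: MSB = 1 → 139789 − 262144 = -122355.
Both addends (after negating the subtrahend) are non-negative but the stored result is negative: signed overflow. The true value 100128 − (-39661) = 139789 lies outside [-131072, 131071].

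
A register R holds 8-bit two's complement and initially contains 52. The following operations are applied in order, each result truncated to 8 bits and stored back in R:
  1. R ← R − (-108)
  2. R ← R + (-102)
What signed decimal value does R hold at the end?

58

Start: R = 52 = 00110100.
R = 52 − (-108) = 160; wraps to -96 = 10100000
R = -96 + (-102) = -198; wraps to 58 = 00111010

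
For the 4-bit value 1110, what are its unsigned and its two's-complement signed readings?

unsigned = 14, signed = -2

Unsigned: 1110 = 14.
Signed: MSB=1 → 14 − 16 = -2.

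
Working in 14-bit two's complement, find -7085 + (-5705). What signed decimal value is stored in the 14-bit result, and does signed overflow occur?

3594; overflow

-7085 → 10010001010011
-5705 → 10100110110111
  10010001010011
+ 10100110110111
= 00111000001010  (discard carry-out 1)
Result 00111000001010: MSB = 0 → value 3594.
Both addends are negative but the stored result is non-negative: signed overflow. The true value -7085 + (-5705) = -12790 lies outside [-8192, 8191].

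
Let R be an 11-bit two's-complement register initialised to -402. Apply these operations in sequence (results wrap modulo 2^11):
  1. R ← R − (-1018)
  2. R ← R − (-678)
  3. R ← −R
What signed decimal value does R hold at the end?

754

Start: R = -402 = 11001101110.
R = -402 − (-1018) = 616 = 01001101000
R = 616 − (-678) = 1294; wraps to -754 = 10100001110
R = −(-754) = 754 = 01011110010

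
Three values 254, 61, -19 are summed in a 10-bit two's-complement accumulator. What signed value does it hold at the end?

254 + 61 = 315 (0100111011)
315 + (-19) = 296 (0100101000)

296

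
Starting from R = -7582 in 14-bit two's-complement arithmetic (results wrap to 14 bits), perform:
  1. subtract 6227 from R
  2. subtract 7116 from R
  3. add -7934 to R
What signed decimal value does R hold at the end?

Start: R = -7582 = 10001001100010.
R = -7582 − 6227 = -13809; wraps to 2575 = 00101000001111
R = 2575 − 7116 = -4541 = 10111001000011
R = -4541 + (-7934) = -12475; wraps to 3909 = 00111101000101

3909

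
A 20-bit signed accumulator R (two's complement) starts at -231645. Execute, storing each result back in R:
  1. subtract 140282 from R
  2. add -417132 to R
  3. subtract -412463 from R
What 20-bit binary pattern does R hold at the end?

10100100000011101100

Start: R = -231645 = 11000111011100100011.
R = -231645 − 140282 = -371927 = 10100101001100101001
R = -371927 + (-417132) = -789059; wraps to 259517 = 00111111010110111101
R = 259517 − (-412463) = 671980; wraps to -376596 = 10100100000011101100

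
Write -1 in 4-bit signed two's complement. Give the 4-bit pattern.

|-1| = 1 = 0001 in 4 bits.
Invert the bits: 1110. Add 1: 1111.
Check: 1111 reads as 15 − 16 = -1.

1111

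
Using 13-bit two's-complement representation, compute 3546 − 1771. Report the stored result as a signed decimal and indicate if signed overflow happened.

1775; no overflow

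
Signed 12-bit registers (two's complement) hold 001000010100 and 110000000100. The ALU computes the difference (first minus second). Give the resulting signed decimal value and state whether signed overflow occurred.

001000010100 = 532 (signed)
110000000100 = -1020 (signed)
Subtract via negate-and-add: invert 110000000100 + 1 = 001111111100 (i.e. 1020).
  001000010100
+ 001111111100
= 011000010000
Result 011000010000: MSB = 0 → value 1552.
Both addends (after negating the subtrahend) are non-negative and so is the stored result: no signed overflow.

1552; no overflow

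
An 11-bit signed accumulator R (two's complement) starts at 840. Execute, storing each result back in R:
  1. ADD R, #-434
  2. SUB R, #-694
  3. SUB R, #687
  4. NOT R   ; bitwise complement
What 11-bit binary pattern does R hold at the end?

11001100010

Start: R = 840 = 01101001000.
R = 840 + (-434) = 406 = 00110010110
R = 406 − (-694) = 1100; wraps to -948 = 10001001100
R = -948 − 687 = -1635; wraps to 413 = 00110011101
R = NOT 00110011101 = 11001100010 = -414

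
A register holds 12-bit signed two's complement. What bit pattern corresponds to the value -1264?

101100010000

|-1264| = 1264 = 010011110000 in 12 bits.
Invert the bits: 101100001111. Add 1: 101100010000.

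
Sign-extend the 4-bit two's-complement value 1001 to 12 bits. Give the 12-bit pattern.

111111111001

MSB of 1001 is 1; replicate it into the new high bits.
11111111|1001 → 111111111001 (still -7).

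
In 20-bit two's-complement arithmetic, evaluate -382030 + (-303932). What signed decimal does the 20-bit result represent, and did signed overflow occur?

362614; overflow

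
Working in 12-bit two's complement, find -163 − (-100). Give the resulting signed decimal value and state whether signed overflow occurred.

-63; no overflow

-163 → 111101011101
-100 → 111110011100
Subtract via negate-and-add: invert 111110011100 + 1 = 000001100100 (i.e. 100).
  111101011101
+ 000001100100
= 111111000001
Result 111111000001: MSB = 1 → 4033 − 4096 = -63.
Addends (after negating the subtrahend) have opposite signs, so signed overflow cannot occur.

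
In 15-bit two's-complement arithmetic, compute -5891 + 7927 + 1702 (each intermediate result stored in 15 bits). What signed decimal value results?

3738

-5891 + 7927 = 2036 (000011111110100)
2036 + 1702 = 3738 (000111010011010)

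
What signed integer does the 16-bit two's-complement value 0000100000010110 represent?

MSB is 0, so the value is non-negative: 0000100000010110 = 2070.

2070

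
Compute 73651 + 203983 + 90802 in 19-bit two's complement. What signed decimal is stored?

-155852

73651 + 203983 = 277634 → wraps to -246654 (1000011110010000010)
-246654 + 90802 = -155852 (1011001111100110100)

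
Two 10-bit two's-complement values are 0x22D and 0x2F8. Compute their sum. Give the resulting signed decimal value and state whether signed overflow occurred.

293; overflow

0x22D = 1000101101 = -467 (signed)
0x2F8 = 1011111000 = -264 (signed)
  1000101101
+ 1011111000
= 0100100101  (discard carry-out 1)
Result 0100100101: MSB = 0 → value 293.
Both addends are negative but the stored result is non-negative: signed overflow. The true value -467 + (-264) = -731 lies outside [-512, 511].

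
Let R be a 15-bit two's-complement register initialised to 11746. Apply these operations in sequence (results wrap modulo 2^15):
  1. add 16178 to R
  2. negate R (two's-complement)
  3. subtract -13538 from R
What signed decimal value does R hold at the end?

Start: R = 11746 = 010110111100010.
R = 11746 + 16178 = 27924; wraps to -4844 = 110110100010100
R = −(-4844) = 4844 = 001001011101100
R = 4844 − (-13538) = 18382; wraps to -14386 = 100011111001110

-14386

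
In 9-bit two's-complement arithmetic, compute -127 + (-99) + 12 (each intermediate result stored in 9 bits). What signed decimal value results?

-214

-127 + (-99) = -226 (100011110)
-226 + 12 = -214 (100101010)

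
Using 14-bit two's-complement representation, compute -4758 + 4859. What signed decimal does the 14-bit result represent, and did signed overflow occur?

-4758 → 10110101101010
4859 → 01001011111011
  10110101101010
+ 01001011111011
= 00000001100101  (discard carry-out 1)
Result 00000001100101: MSB = 0 → value 101.
Addends have opposite signs, so signed overflow cannot occur.

101; no overflow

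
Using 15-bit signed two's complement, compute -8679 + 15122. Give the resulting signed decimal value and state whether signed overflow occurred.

-8679 → 101111000011001
15122 → 011101100010010
  101111000011001
+ 011101100010010
= 001100100101011  (discard carry-out 1)
Result 001100100101011: MSB = 0 → value 6443.
Addends have opposite signs, so signed overflow cannot occur.

6443; no overflow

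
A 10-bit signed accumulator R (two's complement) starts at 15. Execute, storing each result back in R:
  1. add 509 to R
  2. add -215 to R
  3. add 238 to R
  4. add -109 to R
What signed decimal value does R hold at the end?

Start: R = 15 = 0000001111.
R = 15 + 509 = 524; wraps to -500 = 1000001100
R = -500 + (-215) = -715; wraps to 309 = 0100110101
R = 309 + 238 = 547; wraps to -477 = 1000100011
R = -477 + (-109) = -586; wraps to 438 = 0110110110

438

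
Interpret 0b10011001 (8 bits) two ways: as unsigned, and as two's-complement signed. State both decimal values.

unsigned = 153, signed = -103

Unsigned: 10011001 = 153.
Signed: MSB=1 → 153 − 256 = -103.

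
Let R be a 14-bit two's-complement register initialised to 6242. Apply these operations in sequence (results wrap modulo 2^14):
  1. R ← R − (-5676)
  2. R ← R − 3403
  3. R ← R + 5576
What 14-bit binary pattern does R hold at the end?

11011100001011

Start: R = 6242 = 01100001100010.
R = 6242 − (-5676) = 11918; wraps to -4466 = 10111010001110
R = -4466 − 3403 = -7869 = 10000101000011
R = -7869 + 5576 = -2293 = 11011100001011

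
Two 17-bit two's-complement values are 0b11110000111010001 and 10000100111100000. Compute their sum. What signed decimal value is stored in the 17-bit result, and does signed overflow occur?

60337; overflow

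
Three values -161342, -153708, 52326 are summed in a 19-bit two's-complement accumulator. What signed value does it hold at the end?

261564

-161342 + (-153708) = -315050 → wraps to 209238 (0110011000101010110)
209238 + 52326 = 261564 (0111111110110111100)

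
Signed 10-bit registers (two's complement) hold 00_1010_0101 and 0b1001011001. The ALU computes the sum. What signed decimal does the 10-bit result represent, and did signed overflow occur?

00_1010_0101 → 0010100101 = 165 (signed)
0b1001011001 → 1001011001 = -423 (signed)
  0010100101
+ 1001011001
= 1011111110
Result 1011111110: MSB = 1 → 766 − 1024 = -258.
Addends have opposite signs, so signed overflow cannot occur.

-258; no overflow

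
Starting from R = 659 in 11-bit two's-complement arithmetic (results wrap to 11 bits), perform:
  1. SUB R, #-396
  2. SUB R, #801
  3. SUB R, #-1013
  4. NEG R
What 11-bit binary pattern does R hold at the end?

01100001101

Start: R = 659 = 01010010011.
R = 659 − (-396) = 1055; wraps to -993 = 10000011111
R = -993 − 801 = -1794; wraps to 254 = 00011111110
R = 254 − (-1013) = 1267; wraps to -781 = 10011110011
R = −(-781) = 781 = 01100001101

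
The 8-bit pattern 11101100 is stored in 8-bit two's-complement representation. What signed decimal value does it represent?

-20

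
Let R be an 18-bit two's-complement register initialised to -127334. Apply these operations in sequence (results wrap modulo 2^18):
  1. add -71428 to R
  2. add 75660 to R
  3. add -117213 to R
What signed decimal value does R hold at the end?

21829

Start: R = -127334 = 100000111010011010.
R = -127334 + (-71428) = -198762; wraps to 63382 = 001111011110010110
R = 63382 + 75660 = 139042; wraps to -123102 = 100001111100100010
R = -123102 + (-117213) = -240315; wraps to 21829 = 000101010101000101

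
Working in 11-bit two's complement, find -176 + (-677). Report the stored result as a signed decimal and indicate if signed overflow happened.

-176 → 11101010000
-677 → 10101011011
  11101010000
+ 10101011011
= 10010101011  (discard carry-out 1)
Result 10010101011: MSB = 1 → 1195 − 2048 = -853.
Both addends are negative and so is the stored result: no signed overflow.

-853; no overflow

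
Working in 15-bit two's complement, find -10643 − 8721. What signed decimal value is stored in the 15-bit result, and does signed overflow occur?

-10643 → 101011001101101
8721 → 010001000010001
Subtract via negate-and-add: invert 010001000010001 + 1 = 101110111101111 (i.e. -8721).
  101011001101101
+ 101110111101111
= 011010001011100  (discard carry-out 1)
Result 011010001011100: MSB = 0 → value 13404.
Both addends (after negating the subtrahend) are negative but the stored result is non-negative: signed overflow. The true value -10643 − 8721 = -19364 lies outside [-16384, 16383].

13404; overflow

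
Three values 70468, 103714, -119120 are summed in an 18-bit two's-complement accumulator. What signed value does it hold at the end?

70468 + 103714 = 174182 → wraps to -87962 (101010100001100110)
-87962 + (-119120) = -207082 → wraps to 55062 (001101011100010110)

55062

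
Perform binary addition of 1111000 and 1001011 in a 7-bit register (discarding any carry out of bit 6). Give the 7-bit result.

  1111000
+ 1001011
= 1000011  (discard carry-out 1)

1000011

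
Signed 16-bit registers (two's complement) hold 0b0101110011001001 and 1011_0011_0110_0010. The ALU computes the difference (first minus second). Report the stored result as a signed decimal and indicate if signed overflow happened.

-22169; overflow

0b0101110011001001 → 0101110011001001 = 23753 (signed)
1011_0011_0110_0010 → 1011001101100010 = -19614 (signed)
Subtract via negate-and-add: invert 1011001101100010 + 1 = 0100110010011110 (i.e. 19614).
  0101110011001001
+ 0100110010011110
= 1010100101100111
Result 1010100101100111: MSB = 1 → 43367 − 65536 = -22169.
Both addends (after negating the subtrahend) are non-negative but the stored result is negative: signed overflow. The true value 23753 − (-19614) = 43367 lies outside [-32768, 32767].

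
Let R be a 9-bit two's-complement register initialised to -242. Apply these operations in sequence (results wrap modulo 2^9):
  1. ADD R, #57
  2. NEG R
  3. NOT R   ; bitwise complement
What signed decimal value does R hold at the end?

-186

Start: R = -242 = 100001110.
R = -242 + 57 = -185 = 101000111
R = −(-185) = 185 = 010111001
R = NOT 010111001 = 101000110 = -186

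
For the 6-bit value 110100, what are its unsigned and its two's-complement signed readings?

Unsigned: 110100 = 52.
Signed: MSB=1 → 52 − 64 = -12.

unsigned = 52, signed = -12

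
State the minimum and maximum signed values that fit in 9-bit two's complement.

Minimum: −2^8 = -256.
Maximum: 2^8 − 1 = 255.

min = -256, max = 255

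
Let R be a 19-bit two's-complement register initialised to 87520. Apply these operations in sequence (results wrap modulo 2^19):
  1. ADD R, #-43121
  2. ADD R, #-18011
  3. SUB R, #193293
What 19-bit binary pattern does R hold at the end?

1010111010000000111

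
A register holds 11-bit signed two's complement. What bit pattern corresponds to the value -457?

11000110111

|-457| = 457 = 00111001001 in 11 bits.
Invert the bits: 11000110110. Add 1: 11000110111.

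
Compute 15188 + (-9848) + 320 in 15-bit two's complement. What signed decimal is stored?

5660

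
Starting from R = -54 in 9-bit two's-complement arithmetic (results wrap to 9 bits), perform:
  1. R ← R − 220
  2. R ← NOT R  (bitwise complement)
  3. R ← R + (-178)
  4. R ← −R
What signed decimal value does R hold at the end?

Start: R = -54 = 111001010.
R = -54 − 220 = -274; wraps to 238 = 011101110
R = NOT 011101110 = 100010001 = -239
R = -239 + (-178) = -417; wraps to 95 = 001011111
R = −(95) = -95 = 110100001

-95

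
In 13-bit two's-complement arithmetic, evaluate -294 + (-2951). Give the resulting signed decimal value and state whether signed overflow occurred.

-3245; no overflow

-294 → 1111011011010
-2951 → 1010001111001
  1111011011010
+ 1010001111001
= 1001101010011  (discard carry-out 1)
Result 1001101010011: MSB = 1 → 4947 − 8192 = -3245.
Both addends are negative and so is the stored result: no signed overflow.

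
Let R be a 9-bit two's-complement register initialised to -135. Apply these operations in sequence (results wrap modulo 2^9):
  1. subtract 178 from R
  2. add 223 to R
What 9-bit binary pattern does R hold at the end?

Start: R = -135 = 101111001.
R = -135 − 178 = -313; wraps to 199 = 011000111
R = 199 + 223 = 422; wraps to -90 = 110100110

110100110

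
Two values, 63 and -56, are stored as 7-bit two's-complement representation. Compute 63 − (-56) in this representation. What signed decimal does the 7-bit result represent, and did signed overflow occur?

-9; overflow

63 → 0111111
-56 → 1001000
Subtract via negate-and-add: invert 1001000 + 1 = 0111000 (i.e. 56).
  0111111
+ 0111000
= 1110111
Result 1110111: MSB = 1 → 119 − 128 = -9.
Both addends (after negating the subtrahend) are non-negative but the stored result is negative: signed overflow. The true value 63 − (-56) = 119 lies outside [-64, 63].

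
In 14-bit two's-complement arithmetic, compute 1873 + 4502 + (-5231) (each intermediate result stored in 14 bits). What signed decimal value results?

1144

1873 + 4502 = 6375 (01100011100111)
6375 + (-5231) = 1144 (00010001111000)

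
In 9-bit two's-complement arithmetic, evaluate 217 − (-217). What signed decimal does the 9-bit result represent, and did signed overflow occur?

217 → 011011001
-217 → 100100111
Subtract via negate-and-add: invert 100100111 + 1 = 011011001 (i.e. 217).
  011011001
+ 011011001
= 110110010
Result 110110010: MSB = 1 → 434 − 512 = -78.
Both addends (after negating the subtrahend) are non-negative but the stored result is negative: signed overflow. The true value 217 − (-217) = 434 lies outside [-256, 255].

-78; overflow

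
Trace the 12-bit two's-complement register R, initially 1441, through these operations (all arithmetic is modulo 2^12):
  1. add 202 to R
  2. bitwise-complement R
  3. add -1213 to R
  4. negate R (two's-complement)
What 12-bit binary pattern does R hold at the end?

101100101001

Start: R = 1441 = 010110100001.
R = 1441 + 202 = 1643 = 011001101011
R = NOT 011001101011 = 100110010100 = -1644
R = -1644 + (-1213) = -2857; wraps to 1239 = 010011010111
R = −(1239) = -1239 = 101100101001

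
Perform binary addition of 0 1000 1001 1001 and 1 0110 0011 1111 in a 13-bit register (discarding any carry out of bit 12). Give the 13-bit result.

1111011011000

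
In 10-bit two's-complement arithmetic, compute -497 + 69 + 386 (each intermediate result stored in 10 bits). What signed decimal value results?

-497 + 69 = -428 (1001010100)
-428 + 386 = -42 (1111010110)

-42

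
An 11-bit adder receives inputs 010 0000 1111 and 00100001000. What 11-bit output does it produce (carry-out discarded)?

01100010111

  01000001111
+ 00100001000
= 01100010111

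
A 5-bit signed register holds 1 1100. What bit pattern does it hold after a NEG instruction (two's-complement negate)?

00100

Invert: 00011. Add 1: 00100.
Check: 11100 = -4, 00100 = 4.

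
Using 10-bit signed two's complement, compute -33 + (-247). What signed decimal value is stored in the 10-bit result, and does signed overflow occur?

-33 → 1111011111
-247 → 1100001001
  1111011111
+ 1100001001
= 1011101000  (discard carry-out 1)
Result 1011101000: MSB = 1 → 744 − 1024 = -280.
Both addends are negative and so is the stored result: no signed overflow.

-280; no overflow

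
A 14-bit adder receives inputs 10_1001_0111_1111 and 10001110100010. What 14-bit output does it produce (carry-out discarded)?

00110100100001

  10100101111111
+ 10001110100010
= 00110100100001  (discard carry-out 1)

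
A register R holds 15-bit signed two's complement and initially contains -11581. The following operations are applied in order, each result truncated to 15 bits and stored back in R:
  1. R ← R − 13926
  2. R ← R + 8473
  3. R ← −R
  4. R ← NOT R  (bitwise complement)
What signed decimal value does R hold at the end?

Start: R = -11581 = 101001011000011.
R = -11581 − 13926 = -25507; wraps to 7261 = 001110001011101
R = 7261 + 8473 = 15734 = 011110101110110
R = −(15734) = -15734 = 100001010001010
R = NOT 100001010001010 = 011110101110101 = 15733

15733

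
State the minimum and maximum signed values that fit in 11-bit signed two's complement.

Minimum: −2^10 = -1024.
Maximum: 2^10 − 1 = 1023.

min = -1024, max = 1023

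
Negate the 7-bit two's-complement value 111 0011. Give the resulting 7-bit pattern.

0001101

Invert: 0001100. Add 1: 0001101.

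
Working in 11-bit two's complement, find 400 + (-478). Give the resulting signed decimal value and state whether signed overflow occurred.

400 → 00110010000
-478 → 11000100010
  00110010000
+ 11000100010
= 11110110010
Result 11110110010: MSB = 1 → 1970 − 2048 = -78.
Addends have opposite signs, so signed overflow cannot occur.

-78; no overflow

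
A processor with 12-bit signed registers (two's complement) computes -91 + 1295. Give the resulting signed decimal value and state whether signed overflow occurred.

1204; no overflow

-91 → 111110100101
1295 → 010100001111
  111110100101
+ 010100001111
= 010010110100  (discard carry-out 1)
Result 010010110100: MSB = 0 → value 1204.
Addends have opposite signs, so signed overflow cannot occur.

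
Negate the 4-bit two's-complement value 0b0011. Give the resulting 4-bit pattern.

1101

Invert: 1100. Add 1: 1101.
Check: 0011 = 3, 1101 = -3.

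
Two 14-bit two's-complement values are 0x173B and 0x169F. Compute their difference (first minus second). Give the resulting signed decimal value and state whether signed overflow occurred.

156; no overflow

0x173B = 01011100111011 = 5947 (signed)
0x169F = 01011010011111 = 5791 (signed)
Subtract via negate-and-add: invert 01011010011111 + 1 = 10100101100001 (i.e. -5791).
  01011100111011
+ 10100101100001
= 00000010011100  (discard carry-out 1)
Result 00000010011100: MSB = 0 → value 156.
Addends (after negating the subtrahend) have opposite signs, so signed overflow cannot occur.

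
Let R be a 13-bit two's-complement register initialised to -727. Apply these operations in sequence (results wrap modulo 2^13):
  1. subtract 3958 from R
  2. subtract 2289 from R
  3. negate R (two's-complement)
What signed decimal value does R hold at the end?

Start: R = -727 = 1110100101001.
R = -727 − 3958 = -4685; wraps to 3507 = 0110110110011
R = 3507 − 2289 = 1218 = 0010011000010
R = −(1218) = -1218 = 1101100111110

-1218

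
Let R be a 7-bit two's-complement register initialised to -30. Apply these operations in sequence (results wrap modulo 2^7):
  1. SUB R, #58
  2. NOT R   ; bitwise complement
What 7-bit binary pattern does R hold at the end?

1010111

Start: R = -30 = 1100010.
R = -30 − 58 = -88; wraps to 40 = 0101000
R = NOT 0101000 = 1010111 = -41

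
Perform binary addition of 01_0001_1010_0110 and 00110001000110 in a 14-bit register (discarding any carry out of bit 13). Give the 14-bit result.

01110111101100

  01000110100110
+ 00110001000110
= 01110111101100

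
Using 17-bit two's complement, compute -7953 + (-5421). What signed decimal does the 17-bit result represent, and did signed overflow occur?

-7953 → 11110000011101111
-5421 → 11110101011010011
  11110000011101111
+ 11110101011010011
= 11100101111000010  (discard carry-out 1)
Result 11100101111000010: MSB = 1 → 117698 − 131072 = -13374.
Both addends are negative and so is the stored result: no signed overflow.

-13374; no overflow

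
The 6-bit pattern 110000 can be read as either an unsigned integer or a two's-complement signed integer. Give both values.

Unsigned: 110000 = 48.
Signed: MSB=1 → 48 − 64 = -16.

unsigned = 48, signed = -16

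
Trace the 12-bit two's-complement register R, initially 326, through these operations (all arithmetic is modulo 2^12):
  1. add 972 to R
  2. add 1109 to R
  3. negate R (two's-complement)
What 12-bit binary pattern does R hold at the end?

Start: R = 326 = 000101000110.
R = 326 + 972 = 1298 = 010100010010
R = 1298 + 1109 = 2407; wraps to -1689 = 100101100111
R = −(-1689) = 1689 = 011010011001

011010011001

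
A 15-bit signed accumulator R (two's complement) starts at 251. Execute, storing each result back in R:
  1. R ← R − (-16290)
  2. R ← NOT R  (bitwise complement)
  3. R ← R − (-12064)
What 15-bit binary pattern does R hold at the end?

110111010000010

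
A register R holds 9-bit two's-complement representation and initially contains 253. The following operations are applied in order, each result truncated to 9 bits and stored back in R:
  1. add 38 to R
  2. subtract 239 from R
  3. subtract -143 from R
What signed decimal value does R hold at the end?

195

Start: R = 253 = 011111101.
R = 253 + 38 = 291; wraps to -221 = 100100011
R = -221 − 239 = -460; wraps to 52 = 000110100
R = 52 − (-143) = 195 = 011000011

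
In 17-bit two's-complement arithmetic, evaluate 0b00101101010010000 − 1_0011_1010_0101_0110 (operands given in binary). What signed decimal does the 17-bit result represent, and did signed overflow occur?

-57286; overflow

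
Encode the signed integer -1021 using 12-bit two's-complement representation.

110000000011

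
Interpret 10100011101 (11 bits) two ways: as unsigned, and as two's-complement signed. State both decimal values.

Unsigned: 10100011101 = 1309.
Signed: MSB=1 → 1309 − 2048 = -739.

unsigned = 1309, signed = -739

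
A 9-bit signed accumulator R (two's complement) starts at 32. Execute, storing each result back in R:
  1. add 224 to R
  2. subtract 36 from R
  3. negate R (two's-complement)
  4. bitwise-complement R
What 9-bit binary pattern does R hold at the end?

011011011

Start: R = 32 = 000100000.
R = 32 + 224 = 256; wraps to -256 = 100000000
R = -256 − 36 = -292; wraps to 220 = 011011100
R = −(220) = -220 = 100100100
R = NOT 100100100 = 011011011 = 219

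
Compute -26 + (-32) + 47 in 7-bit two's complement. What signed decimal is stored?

-11

-26 + (-32) = -58 (1000110)
-58 + 47 = -11 (1110101)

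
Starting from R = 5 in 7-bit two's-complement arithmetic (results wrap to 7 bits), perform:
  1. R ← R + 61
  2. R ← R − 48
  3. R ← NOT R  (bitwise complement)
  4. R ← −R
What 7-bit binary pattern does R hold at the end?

Start: R = 5 = 0000101.
R = 5 + 61 = 66; wraps to -62 = 1000010
R = -62 − 48 = -110; wraps to 18 = 0010010
R = NOT 0010010 = 1101101 = -19
R = −(-19) = 19 = 0010011

0010011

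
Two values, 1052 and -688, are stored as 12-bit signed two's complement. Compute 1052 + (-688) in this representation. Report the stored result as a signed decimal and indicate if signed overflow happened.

364; no overflow

1052 → 010000011100
-688 → 110101010000
  010000011100
+ 110101010000
= 000101101100  (discard carry-out 1)
Result 000101101100: MSB = 0 → value 364.
Addends have opposite signs, so signed overflow cannot occur.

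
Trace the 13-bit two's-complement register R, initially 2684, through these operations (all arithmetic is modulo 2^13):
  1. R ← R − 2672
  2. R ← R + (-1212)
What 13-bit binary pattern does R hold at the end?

Start: R = 2684 = 0101001111100.
R = 2684 − 2672 = 12 = 0000000001100
R = 12 + (-1212) = -1200 = 1101101010000

1101101010000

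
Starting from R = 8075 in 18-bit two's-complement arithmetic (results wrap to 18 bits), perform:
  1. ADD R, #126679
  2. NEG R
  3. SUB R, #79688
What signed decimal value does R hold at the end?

Start: R = 8075 = 000001111110001011.
R = 8075 + 126679 = 134754; wraps to -127390 = 100000111001100010
R = −(-127390) = 127390 = 011111000110011110
R = 127390 − 79688 = 47702 = 001011101001010110

47702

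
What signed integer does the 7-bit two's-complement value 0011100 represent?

MSB is 0, so the value is non-negative: 0011100 = 28.

28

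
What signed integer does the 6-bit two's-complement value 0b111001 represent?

MSB is 1, so the value is negative.
Unsigned reading: 57. Subtract 2^6 = 64: 57 − 64 = -7.

-7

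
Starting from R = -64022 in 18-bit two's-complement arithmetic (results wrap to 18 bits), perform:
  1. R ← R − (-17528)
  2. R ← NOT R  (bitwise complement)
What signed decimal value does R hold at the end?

46493

Start: R = -64022 = 110000010111101010.
R = -64022 − (-17528) = -46494 = 110100101001100010
R = NOT 110100101001100010 = 001011010110011101 = 46493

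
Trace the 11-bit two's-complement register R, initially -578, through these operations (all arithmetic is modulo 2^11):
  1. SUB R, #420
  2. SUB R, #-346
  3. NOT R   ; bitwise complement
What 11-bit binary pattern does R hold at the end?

Start: R = -578 = 10110111110.
R = -578 − 420 = -998 = 10000011010
R = -998 − (-346) = -652 = 10101110100
R = NOT 10101110100 = 01010001011 = 651

01010001011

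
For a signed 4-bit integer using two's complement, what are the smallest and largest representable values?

min = -8, max = 7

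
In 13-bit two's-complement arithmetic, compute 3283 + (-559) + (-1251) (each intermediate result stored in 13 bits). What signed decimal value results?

1473

3283 + (-559) = 2724 (0101010100100)
2724 + (-1251) = 1473 (0010111000001)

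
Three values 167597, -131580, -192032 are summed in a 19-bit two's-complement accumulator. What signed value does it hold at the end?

167597 + (-131580) = 36017 (0001000110010110001)
36017 + (-192032) = -156015 (1011001111010010001)

-156015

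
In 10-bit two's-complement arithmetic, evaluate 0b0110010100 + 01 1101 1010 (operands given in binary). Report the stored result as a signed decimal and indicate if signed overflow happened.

-146; overflow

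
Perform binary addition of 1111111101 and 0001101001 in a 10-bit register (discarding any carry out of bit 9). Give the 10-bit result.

0001100110

  1111111101
+ 0001101001
= 0001100110  (discard carry-out 1)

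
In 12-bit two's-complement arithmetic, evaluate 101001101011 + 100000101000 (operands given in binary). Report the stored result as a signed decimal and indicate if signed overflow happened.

101001101011 = -1429 (signed)
100000101000 = -2008 (signed)
  101001101011
+ 100000101000
= 001010010011  (discard carry-out 1)
Result 001010010011: MSB = 0 → value 659.
Both addends are negative but the stored result is non-negative: signed overflow. The true value -1429 + (-2008) = -3437 lies outside [-2048, 2047].

659; overflow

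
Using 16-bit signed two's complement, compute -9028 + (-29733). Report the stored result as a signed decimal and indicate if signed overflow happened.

-9028 → 1101110010111100
-29733 → 1000101111011011
  1101110010111100
+ 1000101111011011
= 0110100010010111  (discard carry-out 1)
Result 0110100010010111: MSB = 0 → value 26775.
Both addends are negative but the stored result is non-negative: signed overflow. The true value -9028 + (-29733) = -38761 lies outside [-32768, 32767].

26775; overflow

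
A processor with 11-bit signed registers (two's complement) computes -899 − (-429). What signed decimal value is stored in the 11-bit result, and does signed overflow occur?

-470; no overflow

-899 → 10001111101
-429 → 11001010011
Subtract via negate-and-add: invert 11001010011 + 1 = 00110101101 (i.e. 429).
  10001111101
+ 00110101101
= 11000101010
Result 11000101010: MSB = 1 → 1578 − 2048 = -470.
Addends (after negating the subtrahend) have opposite signs, so signed overflow cannot occur.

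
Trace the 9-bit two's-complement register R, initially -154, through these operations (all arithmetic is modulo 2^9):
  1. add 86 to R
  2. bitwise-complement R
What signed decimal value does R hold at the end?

67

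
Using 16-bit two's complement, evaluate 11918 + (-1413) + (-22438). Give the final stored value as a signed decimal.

11918 + (-1413) = 10505 (0010100100001001)
10505 + (-22438) = -11933 (1101000101100011)

-11933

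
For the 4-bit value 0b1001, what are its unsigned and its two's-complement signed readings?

Unsigned: 1001 = 9.
Signed: MSB=1 → 9 − 16 = -7.

unsigned = 9, signed = -7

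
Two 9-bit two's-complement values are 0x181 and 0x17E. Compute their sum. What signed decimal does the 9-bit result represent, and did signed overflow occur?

0x181 = 110000001 = -127 (signed)
0x17E = 101111110 = -130 (signed)
  110000001
+ 101111110
= 011111111  (discard carry-out 1)
Result 011111111: MSB = 0 → value 255.
Both addends are negative but the stored result is non-negative: signed overflow. The true value -127 + (-130) = -257 lies outside [-256, 255].

255; overflow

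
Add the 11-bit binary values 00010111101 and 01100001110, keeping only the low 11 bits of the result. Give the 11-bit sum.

01111001011

  00010111101
+ 01100001110
= 01111001011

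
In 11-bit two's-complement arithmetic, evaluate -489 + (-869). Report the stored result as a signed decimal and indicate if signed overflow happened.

690; overflow

-489 → 11000010111
-869 → 10010011011
  11000010111
+ 10010011011
= 01010110010  (discard carry-out 1)
Result 01010110010: MSB = 0 → value 690.
Both addends are negative but the stored result is non-negative: signed overflow. The true value -489 + (-869) = -1358 lies outside [-1024, 1023].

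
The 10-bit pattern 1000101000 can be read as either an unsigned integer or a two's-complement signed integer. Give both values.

Unsigned: 1000101000 = 552.
Signed: MSB=1 → 552 − 1024 = -472.

unsigned = 552, signed = -472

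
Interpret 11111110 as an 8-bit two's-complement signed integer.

-2

MSB is 1, so the value is negative.
Unsigned reading: 254. Subtract 2^8 = 256: 254 − 256 = -2.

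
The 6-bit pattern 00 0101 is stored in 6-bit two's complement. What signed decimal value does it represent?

MSB is 0, so the value is non-negative: 000101 = 5.

5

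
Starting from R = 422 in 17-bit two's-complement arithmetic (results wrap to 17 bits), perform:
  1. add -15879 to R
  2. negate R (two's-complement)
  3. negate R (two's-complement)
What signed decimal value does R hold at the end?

Start: R = 422 = 00000000110100110.
R = 422 + (-15879) = -15457 = 11100001110011111
R = −(-15457) = 15457 = 00011110001100001
R = −(15457) = -15457 = 11100001110011111

-15457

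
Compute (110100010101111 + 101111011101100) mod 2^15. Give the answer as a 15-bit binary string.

  110100010101111
+ 101111011101100
= 100011110011011  (discard carry-out 1)

100011110011011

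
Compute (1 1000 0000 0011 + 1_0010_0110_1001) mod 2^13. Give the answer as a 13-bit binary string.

  1100000000011
+ 1001001101001
= 0101001101100  (discard carry-out 1)

0101001101100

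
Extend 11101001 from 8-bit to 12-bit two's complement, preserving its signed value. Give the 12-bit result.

MSB of 11101001 is 1; replicate it into the new high bits.
1111|11101001 → 111111101001 (still -23).

111111101001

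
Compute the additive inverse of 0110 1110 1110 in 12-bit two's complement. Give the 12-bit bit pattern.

100100010010

Invert: 100100010001. Add 1: 100100010010.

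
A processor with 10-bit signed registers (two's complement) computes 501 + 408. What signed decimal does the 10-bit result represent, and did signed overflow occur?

501 → 0111110101
408 → 0110011000
  0111110101
+ 0110011000
= 1110001101
Result 1110001101: MSB = 1 → 909 − 1024 = -115.
Both addends are non-negative but the stored result is negative: signed overflow. The true value 501 + 408 = 909 lies outside [-512, 511].

-115; overflow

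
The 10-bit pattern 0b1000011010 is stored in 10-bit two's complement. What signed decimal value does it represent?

-486

MSB is 1, so the value is negative.
Unsigned reading: 538. Subtract 2^10 = 1024: 538 − 1024 = -486.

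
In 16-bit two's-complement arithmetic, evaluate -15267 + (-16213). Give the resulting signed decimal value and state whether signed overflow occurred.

-31480; no overflow

-15267 → 1100010001011101
-16213 → 1100000010101011
  1100010001011101
+ 1100000010101011
= 1000010100001000  (discard carry-out 1)
Result 1000010100001000: MSB = 1 → 34056 − 65536 = -31480.
Both addends are negative and so is the stored result: no signed overflow.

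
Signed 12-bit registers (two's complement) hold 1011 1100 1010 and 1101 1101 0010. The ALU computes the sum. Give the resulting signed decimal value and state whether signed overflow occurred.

-1636; no overflow

1011 1100 1010 → 101111001010 = -1078 (signed)
1101 1101 0010 → 110111010010 = -558 (signed)
  101111001010
+ 110111010010
= 100110011100  (discard carry-out 1)
Result 100110011100: MSB = 1 → 2460 − 4096 = -1636.
Both addends are negative and so is the stored result: no signed overflow.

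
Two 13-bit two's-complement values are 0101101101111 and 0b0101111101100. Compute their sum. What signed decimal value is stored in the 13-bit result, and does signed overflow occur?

0101101101111 = 2927 (signed)
0b0101111101100 → 0101111101100 = 3052 (signed)
  0101101101111
+ 0101111101100
= 1011101011011
Result 1011101011011: MSB = 1 → 5979 − 8192 = -2213.
Both addends are non-negative but the stored result is negative: signed overflow. The true value 2927 + 3052 = 5979 lies outside [-4096, 4095].

-2213; overflow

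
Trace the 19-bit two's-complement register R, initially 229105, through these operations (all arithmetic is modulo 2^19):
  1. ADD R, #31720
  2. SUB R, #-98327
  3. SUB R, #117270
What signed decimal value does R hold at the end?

Start: R = 229105 = 0110111111011110001.
R = 229105 + 31720 = 260825 = 0111111101011011001
R = 260825 − (-98327) = 359152; wraps to -165136 = 1010111101011110000
R = -165136 − 117270 = -282406; wraps to 241882 = 0111011000011011010

241882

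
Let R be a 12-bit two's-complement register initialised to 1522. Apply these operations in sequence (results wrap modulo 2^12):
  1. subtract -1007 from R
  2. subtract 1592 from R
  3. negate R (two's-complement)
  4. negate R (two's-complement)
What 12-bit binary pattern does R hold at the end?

Start: R = 1522 = 010111110010.
R = 1522 − (-1007) = 2529; wraps to -1567 = 100111100001
R = -1567 − 1592 = -3159; wraps to 937 = 001110101001
R = −(937) = -937 = 110001010111
R = −(-937) = 937 = 001110101001

001110101001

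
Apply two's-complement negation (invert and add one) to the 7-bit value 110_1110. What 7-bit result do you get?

0010010

Invert: 0010001. Add 1: 0010010.
Check: 1101110 = -18, 0010010 = 18.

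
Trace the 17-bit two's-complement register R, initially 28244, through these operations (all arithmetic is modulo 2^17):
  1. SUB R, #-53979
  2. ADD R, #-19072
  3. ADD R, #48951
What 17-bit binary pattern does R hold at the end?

11011010111100110

Start: R = 28244 = 00110111001010100.
R = 28244 − (-53979) = 82223; wraps to -48849 = 10100000100101111
R = -48849 + (-19072) = -67921; wraps to 63151 = 01111011010101111
R = 63151 + 48951 = 112102; wraps to -18970 = 11011010111100110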